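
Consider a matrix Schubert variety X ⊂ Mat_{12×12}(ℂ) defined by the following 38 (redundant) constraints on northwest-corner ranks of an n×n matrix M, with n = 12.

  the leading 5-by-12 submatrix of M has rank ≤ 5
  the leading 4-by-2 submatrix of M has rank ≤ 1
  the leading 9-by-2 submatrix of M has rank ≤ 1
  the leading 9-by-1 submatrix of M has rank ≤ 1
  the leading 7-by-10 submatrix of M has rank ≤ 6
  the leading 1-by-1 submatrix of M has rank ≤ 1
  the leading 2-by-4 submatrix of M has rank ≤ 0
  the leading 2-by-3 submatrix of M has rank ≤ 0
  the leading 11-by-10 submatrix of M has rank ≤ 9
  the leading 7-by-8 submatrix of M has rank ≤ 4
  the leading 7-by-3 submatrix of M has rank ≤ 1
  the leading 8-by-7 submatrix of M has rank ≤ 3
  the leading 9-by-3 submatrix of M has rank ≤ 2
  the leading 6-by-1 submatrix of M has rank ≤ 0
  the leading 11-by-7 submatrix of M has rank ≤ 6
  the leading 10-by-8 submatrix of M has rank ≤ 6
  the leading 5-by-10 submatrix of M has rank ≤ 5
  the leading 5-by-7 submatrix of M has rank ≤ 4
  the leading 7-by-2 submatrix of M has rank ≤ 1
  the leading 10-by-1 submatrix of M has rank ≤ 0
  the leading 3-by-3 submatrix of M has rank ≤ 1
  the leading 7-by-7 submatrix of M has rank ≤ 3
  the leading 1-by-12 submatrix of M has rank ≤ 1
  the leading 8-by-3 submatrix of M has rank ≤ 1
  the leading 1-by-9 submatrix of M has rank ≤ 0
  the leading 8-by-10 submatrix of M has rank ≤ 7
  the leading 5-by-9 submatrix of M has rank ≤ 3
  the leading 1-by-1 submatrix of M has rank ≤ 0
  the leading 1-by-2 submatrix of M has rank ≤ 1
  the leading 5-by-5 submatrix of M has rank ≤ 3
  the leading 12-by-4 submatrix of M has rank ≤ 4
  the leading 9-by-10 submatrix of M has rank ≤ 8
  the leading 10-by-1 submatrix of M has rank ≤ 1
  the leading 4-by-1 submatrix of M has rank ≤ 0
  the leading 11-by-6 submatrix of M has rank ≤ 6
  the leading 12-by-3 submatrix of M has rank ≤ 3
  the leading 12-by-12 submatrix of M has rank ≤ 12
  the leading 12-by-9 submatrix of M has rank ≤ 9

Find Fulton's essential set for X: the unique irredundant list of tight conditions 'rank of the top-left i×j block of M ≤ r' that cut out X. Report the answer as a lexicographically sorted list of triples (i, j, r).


Reconstructing r_w from the 38 given conditions:

  i=1: 0, 0, 0, 0, 0, 0, 0, 0, 0, 1, 1, 1
  i=2: 0, 0, 0, 0, 1, 1, 1, 1, 1, 2, 2, 2
  i=3: 0, 1, 1, 1, 2, 2, 2, 2, 2, 3, 3, 3
  i=4: 0, 1, 1, 2, 3, 3, 3, 3, 3, 4, 4, 4
  i=5: 0, 1, 1, 2, 3, 3, 3, 3, 3, 4, 5, 5
  i=6: 0, 1, 1, 2, 3, 3, 3, 4, 4, 5, 6, 6
  i=7: 0, 1, 1, 2, 3, 3, 3, 4, 5, 6, 7, 7
  i=8: 0, 1, 1, 2, 3, 3, 3, 4, 5, 6, 7, 8
  i=9: 0, 1, 2, 3, 4, 4, 4, 5, 6, 7, 8, 9
  i=10: 0, 1, 2, 3, 4, 5, 5, 6, 7, 8, 9, 10
  i=11: 1, 2, 3, 4, 5, 6, 6, 7, 8, 9, 10, 11
  i=12: 1, 2, 3, 4, 5, 6, 7, 8, 9, 10, 11, 12

hence w(1..12) = (10, 5, 2, 4, 11, 8, 9, 12, 3, 6, 1, 7).

|D(w)|=36, |Ess(w)|=6:

[(1, 9, 0), (2, 4, 0), (5, 9, 3), (8, 3, 1), (8, 7, 3), (10, 1, 0)]


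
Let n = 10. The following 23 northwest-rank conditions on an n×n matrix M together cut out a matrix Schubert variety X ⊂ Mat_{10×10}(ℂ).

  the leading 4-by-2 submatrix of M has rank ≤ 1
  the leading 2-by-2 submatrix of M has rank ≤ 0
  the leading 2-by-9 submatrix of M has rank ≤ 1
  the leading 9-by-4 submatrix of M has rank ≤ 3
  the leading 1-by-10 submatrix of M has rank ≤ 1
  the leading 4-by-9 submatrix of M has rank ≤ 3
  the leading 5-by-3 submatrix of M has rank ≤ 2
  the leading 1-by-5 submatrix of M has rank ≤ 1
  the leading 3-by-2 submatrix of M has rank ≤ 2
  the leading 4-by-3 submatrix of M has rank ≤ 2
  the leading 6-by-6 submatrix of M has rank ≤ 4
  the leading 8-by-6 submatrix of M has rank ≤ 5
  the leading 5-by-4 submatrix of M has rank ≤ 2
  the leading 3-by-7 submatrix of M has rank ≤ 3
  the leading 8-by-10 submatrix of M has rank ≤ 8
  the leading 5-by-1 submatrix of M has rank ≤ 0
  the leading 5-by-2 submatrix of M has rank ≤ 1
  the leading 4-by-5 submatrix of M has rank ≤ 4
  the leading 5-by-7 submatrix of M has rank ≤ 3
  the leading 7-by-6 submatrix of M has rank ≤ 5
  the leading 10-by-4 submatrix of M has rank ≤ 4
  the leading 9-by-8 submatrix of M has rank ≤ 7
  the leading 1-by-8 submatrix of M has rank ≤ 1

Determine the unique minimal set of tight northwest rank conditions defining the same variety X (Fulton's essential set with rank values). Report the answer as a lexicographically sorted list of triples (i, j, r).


The tightest implied rank at each (i,j), from the 23 conditions:

  0, 0, 1, 1, 1, 1, 1, 1, 1, 1
  0, 0, 1, 1, 1, 1, 1, 1, 1, 2
  0, 1, 2, 2, 2, 2, 2, 2, 2, 3
  0, 1, 2, 2, 3, 3, 3, 3, 3, 4
  0, 1, 2, 2, 3, 3, 3, 4, 4, 5
  1, 2, 3, 3, 4, 4, 4, 5, 5, 6
  1, 2, 3, 3, 4, 5, 5, 6, 6, 7
  1, 2, 3, 3, 4, 5, 6, 7, 7, 8
  1, 2, 3, 3, 4, 5, 6, 7, 8, 9
  1, 2, 3, 4, 5, 6, 7, 8, 9, 10

so w = (3, 10, 2, 5, 8, 1, 6, 7, 9, 4).

Rothe diagram D(w) (20 cells), 6 SE-corners (essential conditions):

[(2, 2, 0), (2, 9, 1), (5, 1, 0), (5, 4, 2), (5, 7, 3), (9, 4, 3)]


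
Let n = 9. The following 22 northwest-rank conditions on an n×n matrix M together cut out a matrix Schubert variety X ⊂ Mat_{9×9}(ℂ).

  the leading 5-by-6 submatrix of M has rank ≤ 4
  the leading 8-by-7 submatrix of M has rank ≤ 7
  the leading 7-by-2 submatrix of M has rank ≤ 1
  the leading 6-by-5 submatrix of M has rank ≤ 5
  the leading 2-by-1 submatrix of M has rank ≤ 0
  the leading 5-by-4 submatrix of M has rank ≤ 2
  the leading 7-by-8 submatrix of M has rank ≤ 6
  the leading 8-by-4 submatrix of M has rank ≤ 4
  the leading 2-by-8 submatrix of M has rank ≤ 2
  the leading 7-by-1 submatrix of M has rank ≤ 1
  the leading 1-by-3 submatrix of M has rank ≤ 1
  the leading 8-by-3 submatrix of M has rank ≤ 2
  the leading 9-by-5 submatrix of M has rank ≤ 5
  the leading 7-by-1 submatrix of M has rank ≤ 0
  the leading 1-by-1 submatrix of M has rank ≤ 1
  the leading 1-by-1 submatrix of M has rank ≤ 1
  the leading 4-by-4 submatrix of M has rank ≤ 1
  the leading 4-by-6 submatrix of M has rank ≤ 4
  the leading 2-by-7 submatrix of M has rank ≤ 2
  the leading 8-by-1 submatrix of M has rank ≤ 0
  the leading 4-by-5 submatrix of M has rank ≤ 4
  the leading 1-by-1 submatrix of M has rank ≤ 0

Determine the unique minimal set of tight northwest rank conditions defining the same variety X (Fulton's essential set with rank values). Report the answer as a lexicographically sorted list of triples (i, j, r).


Rank table r_w(9×9) implied by the 22 constraints:

  i=1: 0  1  1  1  1  1  1  1  1
  i=2: 0  1  1  1  2  2  2  2  2
  i=3: 0  1  1  1  2  3  3  3  3
  i=4: 0  1  1  1  2  3  4  4  4
  i=5: 0  1  2  2  3  4  5  5  5
  i=6: 0  1  2  3  4  5  6  6  6
  i=7: 0  1  2  3  4  5  6  6  7
  i=8: 0  1  2  3  4  5  6  7  8
  i=9: 1  2  3  4  5  6  7  8  9

hence w(1..9) = (2, 5, 6, 7, 3, 4, 9, 8, 1).

ℓ(w)=15; the 3 essential cells (i,j,r):

[(4, 4, 1), (7, 8, 6), (8, 1, 0)]


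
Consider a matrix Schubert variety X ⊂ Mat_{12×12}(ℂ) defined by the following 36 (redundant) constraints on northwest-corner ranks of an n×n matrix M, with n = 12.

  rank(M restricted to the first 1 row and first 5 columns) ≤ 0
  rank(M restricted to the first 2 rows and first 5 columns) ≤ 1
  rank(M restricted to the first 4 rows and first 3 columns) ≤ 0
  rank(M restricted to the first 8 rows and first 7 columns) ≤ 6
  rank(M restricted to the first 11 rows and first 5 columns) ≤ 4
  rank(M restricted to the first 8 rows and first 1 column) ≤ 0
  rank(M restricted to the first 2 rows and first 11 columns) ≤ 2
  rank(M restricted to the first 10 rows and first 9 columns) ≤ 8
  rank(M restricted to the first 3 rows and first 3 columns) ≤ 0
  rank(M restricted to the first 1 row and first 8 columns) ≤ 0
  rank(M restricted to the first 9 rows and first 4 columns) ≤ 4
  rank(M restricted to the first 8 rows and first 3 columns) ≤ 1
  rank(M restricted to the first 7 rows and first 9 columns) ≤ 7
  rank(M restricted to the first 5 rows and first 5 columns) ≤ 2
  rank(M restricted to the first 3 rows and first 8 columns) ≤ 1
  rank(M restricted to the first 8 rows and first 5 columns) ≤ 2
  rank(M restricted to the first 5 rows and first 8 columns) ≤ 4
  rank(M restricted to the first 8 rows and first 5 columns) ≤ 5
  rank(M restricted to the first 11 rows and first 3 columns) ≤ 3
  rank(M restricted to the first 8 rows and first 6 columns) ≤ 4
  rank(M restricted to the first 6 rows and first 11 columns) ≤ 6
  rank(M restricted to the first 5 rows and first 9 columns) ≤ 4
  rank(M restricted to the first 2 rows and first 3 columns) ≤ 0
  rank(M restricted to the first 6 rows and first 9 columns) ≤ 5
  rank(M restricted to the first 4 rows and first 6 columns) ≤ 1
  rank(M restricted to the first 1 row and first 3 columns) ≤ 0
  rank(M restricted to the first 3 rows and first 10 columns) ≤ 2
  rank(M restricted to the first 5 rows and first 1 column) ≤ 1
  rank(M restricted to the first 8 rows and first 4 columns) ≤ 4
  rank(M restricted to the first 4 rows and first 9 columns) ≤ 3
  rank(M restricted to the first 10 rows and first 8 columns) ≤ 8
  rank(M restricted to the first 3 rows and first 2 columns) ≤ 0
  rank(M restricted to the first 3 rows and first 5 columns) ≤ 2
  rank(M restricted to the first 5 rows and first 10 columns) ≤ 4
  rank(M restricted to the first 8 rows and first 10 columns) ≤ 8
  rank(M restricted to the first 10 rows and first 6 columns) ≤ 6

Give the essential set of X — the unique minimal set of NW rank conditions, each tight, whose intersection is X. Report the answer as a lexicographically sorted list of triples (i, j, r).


Reconstructing r_w from the 36 given conditions:

  i=1: 0 0 0 0 0 0 0 0 1 1 1 1
  i=2: 0 0 0 1 1 1 1 1 2 2 2 2
  i=3: 0 0 0 1 1 1 1 1 2 2 3 3
  i=4: 0 0 0 1 1 1 2 2 3 3 4 4
  i=5: 0 1 1 2 2 2 3 3 4 4 5 5
  i=6: 0 1 1 2 2 3 4 4 5 5 6 6
  i=7: 0 1 1 2 2 3 4 5 6 6 7 7
  i=8: 0 1 1 2 2 3 4 5 6 7 8 8
  i=9: 1 2 2 3 3 4 5 6 7 8 9 9
  i=10: 1 2 3 4 4 5 6 7 8 9 10 10
  i=11: 1 2 3 4 4 5 6 7 8 9 10 11
  i=12: 1 2 3 4 5 6 7 8 9 10 11 12

so w = (9, 4, 11, 7, 2, 6, 8, 10, 1, 3, 12, 5).

Fulton essential set (9 of the 35 Rothe cells):

[(1, 8, 0), (3, 8, 1), (3, 10, 2), (4, 3, 0), (4, 6, 1), (8, 1, 0), (8, 3, 1), (8, 5, 2), (11, 5, 4)]


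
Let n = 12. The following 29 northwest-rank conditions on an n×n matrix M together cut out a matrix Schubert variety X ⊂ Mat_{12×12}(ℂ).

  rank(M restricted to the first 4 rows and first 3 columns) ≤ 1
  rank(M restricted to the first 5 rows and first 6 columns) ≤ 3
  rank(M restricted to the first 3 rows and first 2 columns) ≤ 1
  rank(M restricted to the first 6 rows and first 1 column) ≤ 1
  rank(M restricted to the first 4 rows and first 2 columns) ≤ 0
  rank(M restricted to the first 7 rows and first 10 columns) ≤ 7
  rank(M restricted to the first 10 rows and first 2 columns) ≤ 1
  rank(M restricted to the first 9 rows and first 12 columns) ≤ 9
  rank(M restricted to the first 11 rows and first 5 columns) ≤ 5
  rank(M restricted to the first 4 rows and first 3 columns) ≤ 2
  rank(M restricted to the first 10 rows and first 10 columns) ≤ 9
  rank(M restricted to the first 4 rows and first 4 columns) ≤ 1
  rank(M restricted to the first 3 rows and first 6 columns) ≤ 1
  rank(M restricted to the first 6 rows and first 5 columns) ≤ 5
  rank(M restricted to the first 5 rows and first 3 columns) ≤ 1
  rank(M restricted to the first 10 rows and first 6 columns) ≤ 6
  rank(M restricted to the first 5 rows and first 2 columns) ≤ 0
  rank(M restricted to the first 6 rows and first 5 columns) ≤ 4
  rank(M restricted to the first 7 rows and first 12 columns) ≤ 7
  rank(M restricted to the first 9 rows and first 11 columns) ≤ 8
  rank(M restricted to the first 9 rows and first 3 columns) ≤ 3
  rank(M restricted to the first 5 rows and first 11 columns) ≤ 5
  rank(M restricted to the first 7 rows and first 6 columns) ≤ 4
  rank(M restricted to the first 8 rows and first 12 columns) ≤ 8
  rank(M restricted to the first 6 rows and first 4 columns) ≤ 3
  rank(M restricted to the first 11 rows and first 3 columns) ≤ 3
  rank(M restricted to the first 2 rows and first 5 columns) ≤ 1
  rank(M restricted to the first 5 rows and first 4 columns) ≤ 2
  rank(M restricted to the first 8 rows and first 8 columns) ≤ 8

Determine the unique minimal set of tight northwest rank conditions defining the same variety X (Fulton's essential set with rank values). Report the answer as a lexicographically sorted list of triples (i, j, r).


The tightest implied rank at each (i,j), from the 29 conditions:

  i=1: 0, 0, 1, 1, 1, 1, 1, 1, 1, 1, 1, 1
  i=2: 0, 0, 1, 1, 1, 1, 2, 2, 2, 2, 2, 2
  i=3: 0, 0, 1, 1, 1, 1, 2, 3, 3, 3, 3, 3
  i=4: 0, 0, 1, 1, 2, 2, 3, 4, 4, 4, 4, 4
  i=5: 0, 0, 1, 2, 3, 3, 4, 5, 5, 5, 5, 5
  i=6: 1, 1, 2, 3, 4, 4, 5, 6, 6, 6, 6, 6
  i=7: 1, 1, 2, 3, 4, 4, 5, 6, 7, 7, 7, 7
  i=8: 1, 1, 2, 3, 4, 5, 6, 7, 8, 8, 8, 8
  i=9: 1, 1, 2, 3, 4, 5, 6, 7, 8, 8, 8, 9
  i=10: 1, 1, 2, 3, 4, 5, 6, 7, 8, 9, 9, 10
  i=11: 1, 2, 3, 4, 5, 6, 7, 8, 9, 10, 10, 11
  i=12: 1, 2, 3, 4, 5, 6, 7, 8, 9, 10, 11, 12

giving w = (3, 7, 8, 5, 4, 1, 9, 6, 12, 10, 2, 11) via Δ²R.

6 SE-corners of the 24-cell Rothe diagram give Ess(w):

[(3, 6, 1), (4, 4, 1), (5, 2, 0), (7, 6, 4), (9, 11, 8), (10, 2, 1)]


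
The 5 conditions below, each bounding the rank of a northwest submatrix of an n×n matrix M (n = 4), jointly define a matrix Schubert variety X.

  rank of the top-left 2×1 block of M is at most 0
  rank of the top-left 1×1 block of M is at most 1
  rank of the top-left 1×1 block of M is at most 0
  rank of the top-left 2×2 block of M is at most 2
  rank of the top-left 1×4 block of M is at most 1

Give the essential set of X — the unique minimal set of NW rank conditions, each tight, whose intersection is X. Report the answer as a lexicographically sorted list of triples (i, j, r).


Propagating the 5 rank bounds to every northwest block:

  R[1]: 0 | 1 | 1 | 1
  R[2]: 0 | 1 | 2 | 2
  R[3]: 1 | 2 | 3 | 3
  R[4]: 1 | 2 | 3 | 4

reading off 1-entries of Δ²R: w = (2, 3, 1, 4).

D(w) has 2 cells with 1 SE-corner; essential set:

[(2, 1, 0)]


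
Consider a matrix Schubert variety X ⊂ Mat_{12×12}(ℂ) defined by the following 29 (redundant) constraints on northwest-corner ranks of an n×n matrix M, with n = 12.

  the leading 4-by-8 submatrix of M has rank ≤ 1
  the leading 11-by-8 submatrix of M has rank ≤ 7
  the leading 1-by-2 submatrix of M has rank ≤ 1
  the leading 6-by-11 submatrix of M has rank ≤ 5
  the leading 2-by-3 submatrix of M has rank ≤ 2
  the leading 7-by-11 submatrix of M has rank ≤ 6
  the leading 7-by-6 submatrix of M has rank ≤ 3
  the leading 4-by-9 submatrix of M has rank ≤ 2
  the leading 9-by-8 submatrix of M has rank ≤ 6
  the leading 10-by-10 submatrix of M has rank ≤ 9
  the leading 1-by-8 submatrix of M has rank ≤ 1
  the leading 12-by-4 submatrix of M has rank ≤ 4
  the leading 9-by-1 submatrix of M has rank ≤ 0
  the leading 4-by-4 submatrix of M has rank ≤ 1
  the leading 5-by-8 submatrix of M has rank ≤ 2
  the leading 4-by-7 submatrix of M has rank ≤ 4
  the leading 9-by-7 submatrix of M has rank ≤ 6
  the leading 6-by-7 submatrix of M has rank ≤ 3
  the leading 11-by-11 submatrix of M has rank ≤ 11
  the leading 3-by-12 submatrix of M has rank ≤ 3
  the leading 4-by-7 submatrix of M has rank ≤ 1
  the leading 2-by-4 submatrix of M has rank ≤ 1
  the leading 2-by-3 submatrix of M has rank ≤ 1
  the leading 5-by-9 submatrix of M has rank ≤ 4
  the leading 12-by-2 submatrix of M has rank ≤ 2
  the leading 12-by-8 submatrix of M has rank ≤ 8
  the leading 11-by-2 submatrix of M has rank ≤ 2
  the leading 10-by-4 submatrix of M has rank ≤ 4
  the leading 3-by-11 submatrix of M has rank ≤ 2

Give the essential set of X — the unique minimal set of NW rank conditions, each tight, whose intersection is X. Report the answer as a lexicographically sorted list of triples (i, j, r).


Propagating the 29 rank bounds to every northwest block:

  i=1: 0  1  1  1  1  1  1  1  1  1  1  1
  i=2: 0  1  1  1  1  1  1  1  2  2  2  2
  i=3: 0  1  1  1  1  1  1  1  2  2  2  3
  i=4: 0  1  1  1  1  1  1  1  2  3  3  4
  i=5: 0  1  2  2  2  2  2  2  3  4  4  5
  i=6: 0  1  2  3  3  3  3  3  4  5  5  6
  i=7: 0  1  2  3  3  3  4  4  5  6  6  7
  i=8: 0  1  2  3  4  4  5  5  6  7  7  8
  i=9: 0  1  2  3  4  5  6  6  7  8  8  9
  i=10: 1  2  3  4  5  6  7  7  8  9  9  10
  i=11: 1  2  3  4  5  6  7  7  8  9  10  11
  i=12: 1  2  3  4  5  6  7  8  9  10  11  12

hence w(1..12) = (2, 9, 12, 10, 3, 4, 7, 5, 6, 1, 11, 8).

Fulton essential set (5 of the 32 Rothe cells):

[(3, 11, 2), (4, 8, 1), (7, 6, 3), (9, 1, 0), (11, 8, 7)]


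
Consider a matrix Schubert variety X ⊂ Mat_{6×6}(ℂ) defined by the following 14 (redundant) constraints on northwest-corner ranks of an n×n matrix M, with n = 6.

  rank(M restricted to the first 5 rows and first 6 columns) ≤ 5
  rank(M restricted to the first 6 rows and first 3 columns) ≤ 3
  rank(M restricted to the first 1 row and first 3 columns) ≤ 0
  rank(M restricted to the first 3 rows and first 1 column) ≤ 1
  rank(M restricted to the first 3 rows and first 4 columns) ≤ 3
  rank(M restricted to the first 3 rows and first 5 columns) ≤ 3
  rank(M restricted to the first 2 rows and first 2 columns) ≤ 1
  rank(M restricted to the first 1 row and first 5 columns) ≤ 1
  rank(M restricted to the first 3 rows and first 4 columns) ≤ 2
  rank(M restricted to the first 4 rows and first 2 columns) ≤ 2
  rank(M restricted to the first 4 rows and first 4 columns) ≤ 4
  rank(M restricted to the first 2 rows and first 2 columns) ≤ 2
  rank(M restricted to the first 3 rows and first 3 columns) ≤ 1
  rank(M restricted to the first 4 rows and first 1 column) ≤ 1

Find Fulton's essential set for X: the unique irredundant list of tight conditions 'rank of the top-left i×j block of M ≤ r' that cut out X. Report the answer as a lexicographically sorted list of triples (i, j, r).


The tightest implied rank at each (i,j), from the 14 conditions:

  row 1: 0  0  0  1  1  1
  row 2: 1  1  1  2  2  2
  row 3: 1  1  1  2  3  3
  row 4: 1  2  2  3  4  4
  row 5: 1  2  3  4  5  5
  row 6: 1  2  3  4  5  6

reading off 1-entries of Δ²R: w = (4, 1, 5, 2, 3, 6).

ℓ(w)=5; the 2 essential cells (i,j,r):

[(1, 3, 0), (3, 3, 1)]


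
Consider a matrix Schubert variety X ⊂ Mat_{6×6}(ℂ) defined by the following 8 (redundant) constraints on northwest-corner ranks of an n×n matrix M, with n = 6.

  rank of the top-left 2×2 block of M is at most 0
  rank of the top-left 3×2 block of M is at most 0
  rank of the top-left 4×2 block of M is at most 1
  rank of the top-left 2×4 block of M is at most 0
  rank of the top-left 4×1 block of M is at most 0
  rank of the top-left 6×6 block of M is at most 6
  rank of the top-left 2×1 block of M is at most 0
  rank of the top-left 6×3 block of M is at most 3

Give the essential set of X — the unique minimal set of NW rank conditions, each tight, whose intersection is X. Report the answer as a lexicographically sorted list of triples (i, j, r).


Computing R[i][j] = min implied NW-rank bound (n=6, 8 conditions):

  0  0  0  0  1  1
  0  0  0  0  1  2
  0  0  1  1  2  3
  0  1  2  2  3  4
  1  2  3  3  4  5
  1  2  3  4  5  6

so w = (5, 6, 3, 2, 1, 4).

Fulton essential set (3 of the 11 Rothe cells):

[(2, 4, 0), (3, 2, 0), (4, 1, 0)]


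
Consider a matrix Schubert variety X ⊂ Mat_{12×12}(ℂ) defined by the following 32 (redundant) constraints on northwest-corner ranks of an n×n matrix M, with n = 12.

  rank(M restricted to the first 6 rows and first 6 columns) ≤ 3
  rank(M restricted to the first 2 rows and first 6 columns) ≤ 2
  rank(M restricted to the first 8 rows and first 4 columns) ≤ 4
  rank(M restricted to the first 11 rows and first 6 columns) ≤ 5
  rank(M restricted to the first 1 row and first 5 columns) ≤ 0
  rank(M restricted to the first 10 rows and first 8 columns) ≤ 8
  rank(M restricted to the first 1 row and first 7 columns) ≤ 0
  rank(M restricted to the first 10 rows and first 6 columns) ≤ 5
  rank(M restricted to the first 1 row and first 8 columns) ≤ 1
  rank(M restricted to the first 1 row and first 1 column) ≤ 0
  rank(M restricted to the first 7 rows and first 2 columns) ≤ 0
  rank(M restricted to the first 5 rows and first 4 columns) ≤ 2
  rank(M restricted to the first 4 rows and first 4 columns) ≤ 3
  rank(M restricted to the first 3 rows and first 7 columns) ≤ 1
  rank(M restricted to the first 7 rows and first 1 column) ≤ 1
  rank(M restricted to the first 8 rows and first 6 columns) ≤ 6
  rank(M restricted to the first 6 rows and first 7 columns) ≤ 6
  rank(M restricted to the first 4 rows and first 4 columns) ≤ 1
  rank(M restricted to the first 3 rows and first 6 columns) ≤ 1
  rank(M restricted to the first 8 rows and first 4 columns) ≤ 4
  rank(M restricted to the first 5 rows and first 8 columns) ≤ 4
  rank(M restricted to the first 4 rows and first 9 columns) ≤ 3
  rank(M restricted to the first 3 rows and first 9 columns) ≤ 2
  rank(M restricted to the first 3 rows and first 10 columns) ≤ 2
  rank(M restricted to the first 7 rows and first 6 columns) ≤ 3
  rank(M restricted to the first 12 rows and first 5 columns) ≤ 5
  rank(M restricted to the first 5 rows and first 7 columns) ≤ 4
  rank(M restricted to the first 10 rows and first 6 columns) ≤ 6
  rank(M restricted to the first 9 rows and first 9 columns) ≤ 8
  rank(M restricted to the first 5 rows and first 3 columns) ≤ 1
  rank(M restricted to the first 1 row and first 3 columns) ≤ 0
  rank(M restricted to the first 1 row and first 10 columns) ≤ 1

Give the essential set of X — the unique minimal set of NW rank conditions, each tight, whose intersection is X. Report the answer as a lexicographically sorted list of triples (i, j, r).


Reconstructing r_w from the 32 given conditions:

  row 1: 0 0 0 0 0 0 0 1 1 1 1 1
  row 2: 0 0 1 1 1 1 1 2 2 2 2 2
  row 3: 0 0 1 1 1 1 1 2 2 2 3 3
  row 4: 0 0 1 1 2 2 2 3 3 3 4 4
  row 5: 0 0 1 2 3 3 3 4 4 4 5 5
  row 6: 0 0 1 2 3 3 4 5 5 5 6 6
  row 7: 0 0 1 2 3 3 4 5 6 6 7 7
  row 8: 1 1 2 3 4 4 5 6 7 7 8 8
  row 9: 1 2 3 4 5 5 6 7 8 8 9 9
  row 10: 1 2 3 4 5 5 6 7 8 9 10 10
  row 11: 1 2 3 4 5 5 6 7 8 9 10 11
  row 12: 1 2 3 4 5 6 7 8 9 10 11 12

reading off 1-entries of Δ²R: w = (8, 3, 11, 5, 4, 7, 9, 1, 2, 10, 12, 6).

ℓ(w)=30; the 7 essential cells (i,j,r):

[(1, 7, 0), (3, 7, 1), (3, 10, 2), (4, 4, 1), (7, 2, 0), (7, 6, 3), (11, 6, 5)]


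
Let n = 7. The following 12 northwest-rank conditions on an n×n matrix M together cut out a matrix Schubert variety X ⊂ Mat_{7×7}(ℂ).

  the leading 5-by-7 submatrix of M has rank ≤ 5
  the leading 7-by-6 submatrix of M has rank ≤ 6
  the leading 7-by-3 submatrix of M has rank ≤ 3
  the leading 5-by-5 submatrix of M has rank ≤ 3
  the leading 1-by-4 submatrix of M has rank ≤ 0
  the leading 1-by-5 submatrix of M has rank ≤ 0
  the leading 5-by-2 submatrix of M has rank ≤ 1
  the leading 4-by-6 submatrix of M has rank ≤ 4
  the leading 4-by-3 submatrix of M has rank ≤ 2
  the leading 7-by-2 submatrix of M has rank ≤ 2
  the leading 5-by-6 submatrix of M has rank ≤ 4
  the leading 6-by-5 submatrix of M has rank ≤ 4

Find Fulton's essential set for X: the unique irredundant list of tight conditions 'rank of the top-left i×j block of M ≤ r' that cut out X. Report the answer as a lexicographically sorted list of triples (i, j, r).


The tightest implied rank at each (i,j), from the 12 conditions:

  0 | 0 | 0 | 0 | 0 | 1 | 1
  1 | 1 | 1 | 1 | 1 | 2 | 2
  1 | 1 | 2 | 2 | 2 | 3 | 3
  1 | 1 | 2 | 3 | 3 | 4 | 4
  1 | 1 | 2 | 3 | 3 | 4 | 5
  1 | 2 | 3 | 4 | 4 | 5 | 6
  1 | 2 | 3 | 4 | 5 | 6 | 7

second differences of R give the permutation w = (6, 1, 3, 4, 7, 2, 5).

ℓ(w)=9; the 3 essential cells (i,j,r):

[(1, 5, 0), (5, 2, 1), (5, 5, 3)]


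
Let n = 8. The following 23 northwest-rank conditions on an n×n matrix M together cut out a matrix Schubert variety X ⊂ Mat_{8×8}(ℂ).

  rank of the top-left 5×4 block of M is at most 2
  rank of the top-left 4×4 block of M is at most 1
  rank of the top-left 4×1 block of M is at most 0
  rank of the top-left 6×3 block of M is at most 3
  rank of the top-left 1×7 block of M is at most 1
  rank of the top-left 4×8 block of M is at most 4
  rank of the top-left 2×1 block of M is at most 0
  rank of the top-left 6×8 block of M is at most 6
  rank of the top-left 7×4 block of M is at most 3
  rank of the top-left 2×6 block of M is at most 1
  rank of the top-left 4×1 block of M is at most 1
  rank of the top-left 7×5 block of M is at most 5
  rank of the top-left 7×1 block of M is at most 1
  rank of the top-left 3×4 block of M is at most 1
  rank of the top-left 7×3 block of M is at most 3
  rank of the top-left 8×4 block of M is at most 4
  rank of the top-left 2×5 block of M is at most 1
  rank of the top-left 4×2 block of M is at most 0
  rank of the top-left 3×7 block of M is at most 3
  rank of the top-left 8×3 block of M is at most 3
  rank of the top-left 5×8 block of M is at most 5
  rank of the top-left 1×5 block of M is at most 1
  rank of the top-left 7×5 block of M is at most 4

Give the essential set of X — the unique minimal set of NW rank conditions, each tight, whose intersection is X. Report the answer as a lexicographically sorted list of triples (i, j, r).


Computing R[i][j] = min implied NW-rank bound (n=8, 23 conditions):

  0 0 1 1 1 1 1 1
  0 0 1 1 1 1 2 2
  0 0 1 1 2 2 3 3
  0 0 1 1 2 3 4 4
  1 1 2 2 3 4 5 5
  1 2 3 3 4 5 6 6
  1 2 3 3 4 5 6 7
  1 2 3 4 5 6 7 8

reading off 1-entries of Δ²R: w = (3, 7, 5, 6, 1, 2, 8, 4).

ℓ(w)=14; the 4 essential cells (i,j,r):

[(2, 6, 1), (4, 2, 0), (4, 4, 1), (7, 4, 3)]


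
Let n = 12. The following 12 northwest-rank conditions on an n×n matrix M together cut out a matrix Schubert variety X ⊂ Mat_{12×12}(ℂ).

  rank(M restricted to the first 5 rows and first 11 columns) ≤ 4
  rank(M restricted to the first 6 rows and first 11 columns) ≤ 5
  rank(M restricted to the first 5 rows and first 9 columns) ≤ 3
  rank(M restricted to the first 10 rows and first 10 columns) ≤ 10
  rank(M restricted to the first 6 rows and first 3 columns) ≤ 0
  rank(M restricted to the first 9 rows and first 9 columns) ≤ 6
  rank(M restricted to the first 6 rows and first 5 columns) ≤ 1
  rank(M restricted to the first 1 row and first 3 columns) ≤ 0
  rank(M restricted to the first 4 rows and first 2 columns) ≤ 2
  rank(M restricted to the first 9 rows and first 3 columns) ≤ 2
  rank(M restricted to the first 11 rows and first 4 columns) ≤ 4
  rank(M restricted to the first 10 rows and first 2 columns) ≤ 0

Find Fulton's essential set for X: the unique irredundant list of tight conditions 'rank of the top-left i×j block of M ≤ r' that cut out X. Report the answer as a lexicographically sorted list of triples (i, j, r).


The tightest implied rank at each (i,j), from the 12 conditions:

  i=1: 0  0  0  1  1  1  1  1  1  1  1  1
  i=2: 0  0  0  1  1  2  2  2  2  2  2  2
  i=3: 0  0  0  1  1  2  3  3  3  3  3  3
  i=4: 0  0  0  1  1  2  3  3  3  4  4  4
  i=5: 0  0  0  1  1  2  3  3  3  4  4  5
  i=6: 0  0  0  1  1  2  3  4  4  5  5  6
  i=7: 0  0  1  2  2  3  4  5  5  6  6  7
  i=8: 0  0  1  2  3  4  5  6  6  7  7  8
  i=9: 0  0  1  2  3  4  5  6  6  7  8  9
  i=10: 0  0  1  2  3  4  5  6  7  8  9  10
  i=11: 1  1  2  3  4  5  6  7  8  9  10  11
  i=12: 1  2  3  4  5  6  7  8  9  10  11  12

reading off 1-entries of Δ²R: w = (4, 6, 7, 10, 12, 8, 3, 5, 11, 9, 1, 2).

Rothe diagram D(w) (37 cells), 6 SE-corners (essential conditions):

[(5, 9, 3), (5, 11, 4), (6, 3, 0), (6, 5, 1), (9, 9, 6), (10, 2, 0)]


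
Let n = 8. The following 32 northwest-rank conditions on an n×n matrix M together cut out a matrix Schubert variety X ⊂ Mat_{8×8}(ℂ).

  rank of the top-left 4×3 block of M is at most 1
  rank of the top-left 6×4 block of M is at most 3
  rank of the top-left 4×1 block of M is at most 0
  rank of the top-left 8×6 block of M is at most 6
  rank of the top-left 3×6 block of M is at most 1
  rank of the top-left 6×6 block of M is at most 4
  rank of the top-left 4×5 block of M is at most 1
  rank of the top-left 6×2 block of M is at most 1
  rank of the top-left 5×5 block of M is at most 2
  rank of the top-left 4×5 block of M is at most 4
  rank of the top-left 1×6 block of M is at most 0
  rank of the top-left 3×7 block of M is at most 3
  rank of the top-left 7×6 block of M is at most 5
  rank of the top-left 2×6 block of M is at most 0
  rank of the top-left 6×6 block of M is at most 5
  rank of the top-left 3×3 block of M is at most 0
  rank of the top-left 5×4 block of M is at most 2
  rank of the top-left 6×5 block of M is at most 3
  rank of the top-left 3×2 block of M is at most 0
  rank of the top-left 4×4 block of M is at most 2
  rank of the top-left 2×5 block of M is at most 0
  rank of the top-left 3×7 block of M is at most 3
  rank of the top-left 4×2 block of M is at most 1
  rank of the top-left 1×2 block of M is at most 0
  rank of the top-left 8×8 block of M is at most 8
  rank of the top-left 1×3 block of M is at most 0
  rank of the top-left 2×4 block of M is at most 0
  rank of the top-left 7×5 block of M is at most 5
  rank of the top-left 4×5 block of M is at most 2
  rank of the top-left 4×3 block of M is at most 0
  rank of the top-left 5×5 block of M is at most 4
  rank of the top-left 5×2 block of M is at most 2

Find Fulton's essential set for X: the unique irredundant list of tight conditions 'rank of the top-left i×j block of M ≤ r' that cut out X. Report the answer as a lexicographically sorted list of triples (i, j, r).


The tightest implied rank at each (i,j), from the 32 conditions:

  i=1: 0  0  0  0  0  0  1  1
  i=2: 0  0  0  0  0  0  1  2
  i=3: 0  0  0  1  1  1  2  3
  i=4: 0  0  0  1  1  2  3  4
  i=5: 1  1  1  2  2  3  4  5
  i=6: 1  1  2  3  3  4  5  6
  i=7: 1  2  3  4  4  5  6  7
  i=8: 1  2  3  4  5  6  7  8

giving w = (7, 8, 4, 6, 1, 3, 2, 5) via Δ²R.

Fulton essential set (4 of the 20 Rothe cells):

[(2, 6, 0), (4, 3, 0), (4, 5, 1), (6, 2, 1)]


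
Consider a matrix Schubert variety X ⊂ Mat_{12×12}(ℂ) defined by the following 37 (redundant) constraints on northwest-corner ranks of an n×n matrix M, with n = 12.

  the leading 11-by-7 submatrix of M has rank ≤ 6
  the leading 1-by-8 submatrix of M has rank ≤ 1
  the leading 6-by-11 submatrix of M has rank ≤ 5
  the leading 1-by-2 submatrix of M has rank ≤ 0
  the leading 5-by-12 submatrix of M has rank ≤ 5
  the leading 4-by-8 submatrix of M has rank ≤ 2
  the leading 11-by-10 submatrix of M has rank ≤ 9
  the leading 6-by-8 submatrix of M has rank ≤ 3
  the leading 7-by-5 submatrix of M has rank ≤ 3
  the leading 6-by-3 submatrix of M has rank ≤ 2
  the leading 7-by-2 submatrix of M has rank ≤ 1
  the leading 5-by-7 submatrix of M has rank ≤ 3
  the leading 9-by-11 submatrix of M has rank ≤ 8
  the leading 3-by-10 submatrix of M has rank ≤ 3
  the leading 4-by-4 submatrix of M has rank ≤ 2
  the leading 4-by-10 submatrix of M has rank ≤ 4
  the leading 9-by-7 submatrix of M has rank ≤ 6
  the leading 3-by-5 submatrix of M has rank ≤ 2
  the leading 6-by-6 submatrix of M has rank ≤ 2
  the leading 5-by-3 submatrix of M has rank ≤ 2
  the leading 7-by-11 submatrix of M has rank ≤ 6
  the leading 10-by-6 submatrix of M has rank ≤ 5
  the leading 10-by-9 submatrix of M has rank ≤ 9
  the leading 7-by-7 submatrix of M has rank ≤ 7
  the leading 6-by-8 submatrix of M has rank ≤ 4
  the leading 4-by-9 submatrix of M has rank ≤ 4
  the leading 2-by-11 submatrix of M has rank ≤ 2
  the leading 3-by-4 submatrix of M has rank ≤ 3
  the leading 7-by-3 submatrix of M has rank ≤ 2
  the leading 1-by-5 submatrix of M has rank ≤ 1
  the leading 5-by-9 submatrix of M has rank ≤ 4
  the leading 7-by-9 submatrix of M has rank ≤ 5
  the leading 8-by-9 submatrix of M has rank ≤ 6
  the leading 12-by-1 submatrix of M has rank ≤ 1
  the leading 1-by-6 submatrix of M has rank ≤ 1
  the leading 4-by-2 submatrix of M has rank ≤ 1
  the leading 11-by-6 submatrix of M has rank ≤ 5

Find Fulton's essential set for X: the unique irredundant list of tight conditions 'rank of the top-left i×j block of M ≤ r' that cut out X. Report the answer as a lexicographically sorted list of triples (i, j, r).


Computing R[i][j] = min implied NW-rank bound (n=12, 37 conditions):

  R[1]: 0 | 0 | 1 | 1 | 1 | 1 | 1 | 1 | 1 | 1 | 1 | 1
  R[2]: 1 | 1 | 2 | 2 | 2 | 2 | 2 | 2 | 2 | 2 | 2 | 2
  R[3]: 1 | 1 | 2 | 2 | 2 | 2 | 2 | 2 | 3 | 3 | 3 | 3
  R[4]: 1 | 1 | 2 | 2 | 2 | 2 | 2 | 2 | 3 | 4 | 4 | 4
  R[5]: 1 | 1 | 2 | 2 | 2 | 2 | 3 | 3 | 4 | 5 | 5 | 5
  R[6]: 1 | 1 | 2 | 2 | 2 | 2 | 3 | 3 | 4 | 5 | 5 | 6
  R[7]: 1 | 1 | 2 | 3 | 3 | 3 | 4 | 4 | 5 | 6 | 6 | 7
  R[8]: 1 | 2 | 3 | 4 | 4 | 4 | 5 | 5 | 6 | 7 | 7 | 8
  R[9]: 1 | 2 | 3 | 4 | 5 | 5 | 6 | 6 | 7 | 8 | 8 | 9
  R[10]: 1 | 2 | 3 | 4 | 5 | 5 | 6 | 7 | 8 | 9 | 9 | 10
  R[11]: 1 | 2 | 3 | 4 | 5 | 5 | 6 | 7 | 8 | 9 | 10 | 11
  R[12]: 1 | 2 | 3 | 4 | 5 | 6 | 7 | 8 | 9 | 10 | 11 | 12

reading off 1-entries of Δ²R: w = (3, 1, 9, 10, 7, 12, 4, 2, 5, 8, 11, 6).

Fulton essential set (7 of the 27 Rothe cells):

[(1, 2, 0), (4, 8, 2), (6, 6, 2), (6, 8, 3), (6, 11, 5), (7, 2, 1), (11, 6, 5)]


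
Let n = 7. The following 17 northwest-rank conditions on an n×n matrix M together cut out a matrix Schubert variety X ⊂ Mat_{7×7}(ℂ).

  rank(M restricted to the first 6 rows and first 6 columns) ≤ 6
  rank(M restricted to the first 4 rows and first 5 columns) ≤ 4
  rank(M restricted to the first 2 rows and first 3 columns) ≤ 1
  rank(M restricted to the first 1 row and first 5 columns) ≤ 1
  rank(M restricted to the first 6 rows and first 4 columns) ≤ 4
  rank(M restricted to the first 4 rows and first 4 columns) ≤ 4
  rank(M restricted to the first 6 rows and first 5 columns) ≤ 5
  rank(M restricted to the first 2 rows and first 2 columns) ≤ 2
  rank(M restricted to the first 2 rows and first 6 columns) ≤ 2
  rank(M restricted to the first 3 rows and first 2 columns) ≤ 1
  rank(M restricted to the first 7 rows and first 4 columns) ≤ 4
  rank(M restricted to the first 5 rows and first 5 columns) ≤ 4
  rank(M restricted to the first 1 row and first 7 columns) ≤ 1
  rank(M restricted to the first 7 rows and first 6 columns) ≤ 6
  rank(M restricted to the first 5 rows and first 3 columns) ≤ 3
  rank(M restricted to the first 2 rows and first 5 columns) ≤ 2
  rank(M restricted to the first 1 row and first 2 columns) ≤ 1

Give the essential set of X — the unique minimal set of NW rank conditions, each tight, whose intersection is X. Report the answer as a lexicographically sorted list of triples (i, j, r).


Propagating the 17 rank bounds to every northwest block:

  R[1]: 1 | 1 | 1 | 1 | 1 | 1 | 1
  R[2]: 1 | 1 | 1 | 2 | 2 | 2 | 2
  R[3]: 1 | 1 | 2 | 3 | 3 | 3 | 3
  R[4]: 1 | 2 | 3 | 4 | 4 | 4 | 4
  R[5]: 1 | 2 | 3 | 4 | 4 | 5 | 5
  R[6]: 1 | 2 | 3 | 4 | 5 | 6 | 6
  R[7]: 1 | 2 | 3 | 4 | 5 | 6 | 7

reading off 1-entries of Δ²R: w = (1, 4, 3, 2, 6, 5, 7).

3 SE-corners of the 4-cell Rothe diagram give Ess(w):

[(2, 3, 1), (3, 2, 1), (5, 5, 4)]


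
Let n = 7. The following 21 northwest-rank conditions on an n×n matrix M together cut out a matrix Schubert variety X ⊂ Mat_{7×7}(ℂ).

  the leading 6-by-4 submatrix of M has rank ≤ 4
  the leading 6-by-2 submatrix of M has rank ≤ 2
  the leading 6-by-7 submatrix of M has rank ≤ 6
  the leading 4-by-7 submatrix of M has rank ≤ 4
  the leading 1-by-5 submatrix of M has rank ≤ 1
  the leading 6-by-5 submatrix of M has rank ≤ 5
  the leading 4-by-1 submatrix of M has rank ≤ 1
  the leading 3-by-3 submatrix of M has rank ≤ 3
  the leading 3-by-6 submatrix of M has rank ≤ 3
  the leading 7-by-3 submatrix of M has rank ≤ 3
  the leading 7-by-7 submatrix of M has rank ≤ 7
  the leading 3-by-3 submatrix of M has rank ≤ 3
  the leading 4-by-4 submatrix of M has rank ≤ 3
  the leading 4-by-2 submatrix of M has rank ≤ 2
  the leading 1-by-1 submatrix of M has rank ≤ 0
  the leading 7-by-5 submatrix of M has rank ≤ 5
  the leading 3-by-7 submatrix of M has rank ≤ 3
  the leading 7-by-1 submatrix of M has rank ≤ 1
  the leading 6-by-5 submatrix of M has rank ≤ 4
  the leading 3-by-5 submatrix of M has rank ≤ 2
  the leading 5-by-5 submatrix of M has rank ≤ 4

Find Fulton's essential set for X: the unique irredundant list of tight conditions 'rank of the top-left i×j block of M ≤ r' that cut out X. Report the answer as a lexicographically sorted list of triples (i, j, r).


Reconstructing r_w from the 21 given conditions:

  0  1  1  1  1  1  1
  1  2  2  2  2  2  2
  1  2  2  2  2  3  3
  1  2  3  3  3  4  4
  1  2  3  4  4  5  5
  1  2  3  4  4  5  6
  1  2  3  4  5  6  7

hence w(1..7) = (2, 1, 6, 3, 4, 7, 5).

Rothe diagram D(w) (5 cells), 3 SE-corners (essential conditions):

[(1, 1, 0), (3, 5, 2), (6, 5, 4)]


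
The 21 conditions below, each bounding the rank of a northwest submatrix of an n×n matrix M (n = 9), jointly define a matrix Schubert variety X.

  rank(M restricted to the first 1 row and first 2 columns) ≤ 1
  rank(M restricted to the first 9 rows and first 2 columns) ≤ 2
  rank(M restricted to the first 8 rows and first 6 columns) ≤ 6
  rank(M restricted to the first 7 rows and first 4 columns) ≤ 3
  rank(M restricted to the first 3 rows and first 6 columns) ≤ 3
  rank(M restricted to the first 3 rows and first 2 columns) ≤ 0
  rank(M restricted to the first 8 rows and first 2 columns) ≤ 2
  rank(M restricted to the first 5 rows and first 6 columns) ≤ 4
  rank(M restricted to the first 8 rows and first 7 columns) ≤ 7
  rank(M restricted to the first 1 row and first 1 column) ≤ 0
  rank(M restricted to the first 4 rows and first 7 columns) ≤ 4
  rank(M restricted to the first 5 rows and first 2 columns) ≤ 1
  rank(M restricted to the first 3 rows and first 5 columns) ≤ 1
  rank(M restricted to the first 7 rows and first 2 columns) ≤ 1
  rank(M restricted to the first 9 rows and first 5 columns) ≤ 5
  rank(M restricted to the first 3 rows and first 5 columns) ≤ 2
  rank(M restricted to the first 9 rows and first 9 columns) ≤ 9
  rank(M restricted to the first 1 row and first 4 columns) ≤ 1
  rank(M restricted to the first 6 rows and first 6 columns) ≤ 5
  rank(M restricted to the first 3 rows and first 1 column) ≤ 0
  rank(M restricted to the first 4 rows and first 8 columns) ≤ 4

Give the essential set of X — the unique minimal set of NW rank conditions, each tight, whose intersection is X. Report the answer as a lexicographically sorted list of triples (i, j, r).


Recovering R(i,j) via the rank-extension bound from the 21 conditions:

  0  0  1  1  1  1  1  1  1
  0  0  1  1  1  2  2  2  2
  0  0  1  1  1  2  3  3  3
  1  1  2  2  2  3  4  4  4
  1  1  2  3  3  4  5  5  5
  1  1  2  3  4  5  6  6  6
  1  1  2  3  4  5  6  7  7
  1  2  3  4  5  6  7  8  8
  1  2  3  4  5  6  7  8  9

so w = (3, 6, 7, 1, 4, 5, 8, 2, 9).

Rothe diagram D(w) (13 cells), 3 SE-corners (essential conditions):

[(3, 2, 0), (3, 5, 1), (7, 2, 1)]


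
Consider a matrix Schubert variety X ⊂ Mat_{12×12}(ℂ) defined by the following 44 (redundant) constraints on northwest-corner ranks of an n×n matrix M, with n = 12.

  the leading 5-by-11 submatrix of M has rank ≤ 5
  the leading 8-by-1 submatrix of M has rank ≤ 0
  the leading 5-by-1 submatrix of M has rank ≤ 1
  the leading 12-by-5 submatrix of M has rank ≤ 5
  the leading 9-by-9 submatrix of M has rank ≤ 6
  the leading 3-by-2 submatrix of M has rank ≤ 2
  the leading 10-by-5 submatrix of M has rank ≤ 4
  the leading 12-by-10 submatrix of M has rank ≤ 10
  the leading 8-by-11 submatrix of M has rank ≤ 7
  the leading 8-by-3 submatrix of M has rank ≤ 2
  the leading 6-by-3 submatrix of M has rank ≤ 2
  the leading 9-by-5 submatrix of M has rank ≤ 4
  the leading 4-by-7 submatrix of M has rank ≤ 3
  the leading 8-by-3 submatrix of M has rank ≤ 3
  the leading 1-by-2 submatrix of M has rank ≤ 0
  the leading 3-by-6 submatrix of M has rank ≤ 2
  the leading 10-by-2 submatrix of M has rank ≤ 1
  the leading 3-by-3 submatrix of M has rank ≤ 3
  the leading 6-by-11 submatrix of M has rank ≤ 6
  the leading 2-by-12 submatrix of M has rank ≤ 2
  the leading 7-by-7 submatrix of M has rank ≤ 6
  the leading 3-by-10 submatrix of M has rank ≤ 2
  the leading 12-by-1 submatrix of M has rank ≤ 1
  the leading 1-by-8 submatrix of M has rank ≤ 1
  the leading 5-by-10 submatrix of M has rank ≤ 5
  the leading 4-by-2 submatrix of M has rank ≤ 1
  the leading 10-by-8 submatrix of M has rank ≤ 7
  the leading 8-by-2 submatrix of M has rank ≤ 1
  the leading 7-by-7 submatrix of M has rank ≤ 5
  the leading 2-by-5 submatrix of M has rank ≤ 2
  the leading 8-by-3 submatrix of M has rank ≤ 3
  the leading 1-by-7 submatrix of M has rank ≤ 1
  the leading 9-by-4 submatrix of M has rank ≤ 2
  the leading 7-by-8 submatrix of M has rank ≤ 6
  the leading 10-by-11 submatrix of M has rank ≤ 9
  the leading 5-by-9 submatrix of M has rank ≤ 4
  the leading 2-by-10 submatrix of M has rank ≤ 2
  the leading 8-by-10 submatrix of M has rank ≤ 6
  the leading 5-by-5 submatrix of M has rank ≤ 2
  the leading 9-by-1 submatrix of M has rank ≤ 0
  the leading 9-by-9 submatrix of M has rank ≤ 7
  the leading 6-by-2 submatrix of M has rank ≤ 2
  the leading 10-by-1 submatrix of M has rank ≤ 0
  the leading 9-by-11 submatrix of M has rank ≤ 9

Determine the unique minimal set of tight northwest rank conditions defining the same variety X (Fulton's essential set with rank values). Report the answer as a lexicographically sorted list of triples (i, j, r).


Computing R[i][j] = min implied NW-rank bound (n=12, 44 conditions):

  i=1: 0 0 1 1 1 1 1 1 1 1 1 1
  i=2: 0 1 2 2 2 2 2 2 2 2 2 2
  i=3: 0 1 2 2 2 2 2 2 2 2 3 3
  i=4: 0 1 2 2 2 3 3 3 3 3 4 4
  i=5: 0 1 2 2 2 3 4 4 4 4 5 5
  i=6: 0 1 2 2 3 4 5 5 5 5 6 6
  i=7: 0 1 2 2 3 4 5 6 6 6 7 7
  i=8: 0 1 2 2 3 4 5 6 6 6 7 8
  i=9: 0 1 2 2 3 4 5 6 6 7 8 9
  i=10: 0 1 2 3 4 5 6 7 7 8 9 10
  i=11: 1 2 3 4 5 6 7 8 8 9 10 11
  i=12: 1 2 3 4 5 6 7 8 9 10 11 12

second differences of R give the permutation w = (3, 2, 11, 6, 7, 5, 8, 12, 10, 4, 1, 9).

D(w) has 29 cells with 7 SE-corners; essential set:

[(1, 2, 0), (3, 10, 2), (5, 5, 2), (8, 10, 6), (9, 4, 2), (9, 9, 6), (10, 1, 0)]
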